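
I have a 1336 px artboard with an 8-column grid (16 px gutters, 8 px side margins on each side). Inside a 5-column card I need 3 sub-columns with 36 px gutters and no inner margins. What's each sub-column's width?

Subtract both margins: 1336 − 2·8 = 1320 px.
8 columns + 7 gutters: 8c + 7·16 = 1320.
8c = 1320 − 112 = 1208, so c = 151 px.
Span of 5: 5·151 + 4·16 = 755 + 64 = 819 px.
3d + 2·36 = 819 → 3d = 747 → d = 249 px.

249 px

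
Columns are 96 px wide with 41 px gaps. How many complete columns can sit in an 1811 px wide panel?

13 columns: 13·96 + 12·41 = 1740 px ≤ 1811.
14 columns: 1877 px > 1811. So 13.

13 columns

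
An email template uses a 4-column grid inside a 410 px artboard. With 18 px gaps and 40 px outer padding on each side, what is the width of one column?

Content width = 410 − 2·40 = 330 px.
Subtracting 3 gaps of 18 leaves 276 for 4 columns, so c = 69 px.

69 px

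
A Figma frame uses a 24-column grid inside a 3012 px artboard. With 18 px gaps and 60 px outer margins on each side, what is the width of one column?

Content width = 3012 − 2·60 = 2892 px.
24c + 23·18 = 2892 → 24c = 2478 → c = 103.25 px.

103.25 px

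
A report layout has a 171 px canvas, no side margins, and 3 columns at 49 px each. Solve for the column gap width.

12 px

Columns use 147 px, leaving 24 px across 2 column gaps = 12 px each.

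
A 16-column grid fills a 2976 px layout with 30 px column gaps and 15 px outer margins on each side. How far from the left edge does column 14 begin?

Inside the margins: 2976 − 30 = 2946 px.
2946 − 15·30 = 2496; ÷16 gives c = 156 px.
Column 14 starts at margin + 13·(column + gutter) = 15 + 13·186 = 2433 px.

2433 px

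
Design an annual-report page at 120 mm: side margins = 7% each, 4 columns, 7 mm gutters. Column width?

20.55 mm

120 × (1 − 2·7%) = 120 × 86% = 103.2 mm for the columns.
4 columns + 3 gutters: 4c + 3·7 = 103.2.
4c = 103.2 − 21 = 82.2, so c = 20.55 mm.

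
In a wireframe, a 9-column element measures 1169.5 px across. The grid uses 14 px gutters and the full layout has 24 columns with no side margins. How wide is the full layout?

3142 px

9c + 8·14 = 1169.5 → 9c = 1057.5 → c = 117.5 px.
Total width: 24·117.5 + 23·14 = 3142 px.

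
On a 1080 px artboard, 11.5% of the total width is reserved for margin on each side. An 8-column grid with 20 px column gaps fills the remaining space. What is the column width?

86.45 px

1080 × (1 − 2·11.5%) = 1080 × 77% = 831.6 px for the columns.
831.6 − 7·20 = 691.6; ÷8 gives c = 86.45 px.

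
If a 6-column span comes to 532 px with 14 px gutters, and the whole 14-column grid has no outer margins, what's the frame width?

6c + 5·14 = 532 → 6c = 462 → c = 77 px.
Total width: 14·77 + 13·14 = 1260 px.

1260 px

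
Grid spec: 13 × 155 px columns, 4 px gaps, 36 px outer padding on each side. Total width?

2135 px

Total width: 2·36 + 13·155 + 12·4 = 2135 px.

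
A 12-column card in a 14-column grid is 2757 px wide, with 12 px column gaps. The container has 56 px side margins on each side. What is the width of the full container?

2757 − 11·12 = 2625; ÷12 gives c = 218.75 px.
Total width: 2·56 + 14·218.75 + 13·12 = 3330.5 px.

3330.5 px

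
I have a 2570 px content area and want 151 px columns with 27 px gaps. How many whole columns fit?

14 columns

k columns need k·151 + (k−1)·27 = k·178 − 27.
k·178 − 27 ≤ 2570 → k ≤ 2597 / 178 ≈ 14.59, so k = 14.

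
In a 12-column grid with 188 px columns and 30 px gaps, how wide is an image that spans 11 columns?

2368 px

11 columns plus 10 gaps: 2068 + 300 = 2368 px.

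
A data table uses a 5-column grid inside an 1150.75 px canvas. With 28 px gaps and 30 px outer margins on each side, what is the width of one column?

195.75 px

Content width = 1150.75 − 2·30 = 1090.75 px.
1090.75 − 4·28 = 978.75; ÷5 gives c = 195.75 px.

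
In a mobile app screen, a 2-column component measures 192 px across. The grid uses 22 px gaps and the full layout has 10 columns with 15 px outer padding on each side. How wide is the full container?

1078 px

2c + 1·22 = 192 → 2c = 170 → c = 85 px.
Adding margins, columns and gutters: 30 + 850 + 198 = 1078 px.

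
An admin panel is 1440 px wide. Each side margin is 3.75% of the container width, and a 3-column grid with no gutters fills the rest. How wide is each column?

1440 × (1 − 2·3.75%) = 1440 × 92.5% = 1332 px for the columns.
With no gutters, each column is 1332/3 = 444 px.

444 px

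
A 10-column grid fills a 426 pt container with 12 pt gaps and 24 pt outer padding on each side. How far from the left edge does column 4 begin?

141 pt

Take off 48 pt of margins, leaving 378 pt.
Subtracting 9 gaps of 12 leaves 270 for 10 columns, so c = 27 pt.
Each column+gutter stride is 39 pt; 3 of them past the 24 pt margin is 24 + 117 = 141 pt.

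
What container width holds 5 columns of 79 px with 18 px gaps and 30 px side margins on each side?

Total width: 2·30 + 5·79 + 4·18 = 527 px.

527 px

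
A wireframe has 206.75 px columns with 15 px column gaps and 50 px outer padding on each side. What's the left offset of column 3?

Each column+gutter stride is 221.75 px; 2 of them past the 50 px margin is 50 + 443.5 = 493.5 px.

493.5 px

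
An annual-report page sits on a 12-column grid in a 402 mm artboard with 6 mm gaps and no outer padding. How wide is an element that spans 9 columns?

300 mm

Subtracting 11 gaps of 6 leaves 336 for 12 columns, so c = 28 mm.
9 columns plus 8 gaps: 252 + 48 = 300 mm.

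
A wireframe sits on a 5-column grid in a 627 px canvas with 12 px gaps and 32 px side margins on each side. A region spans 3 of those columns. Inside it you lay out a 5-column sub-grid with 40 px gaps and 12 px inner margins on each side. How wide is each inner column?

29.8 px

Take off 64 px of margins, leaving 563 px.
5c + 4·12 = 563 → 5c = 515 → c = 103 px.
3-column span = 3·103 + 2·12 = 333 px.
Inner content = 333 − 2·12 = 309 px.
309 − 4·40 = 149; ÷5 gives d = 29.8 px.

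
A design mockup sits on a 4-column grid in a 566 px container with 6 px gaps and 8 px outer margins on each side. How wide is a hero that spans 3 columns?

Inside the margins: 566 − 16 = 550 px.
4 columns + 3 gaps: 4c + 3·6 = 550.
4c = 550 − 18 = 532, so c = 133 px.
3 columns plus 2 gaps: 399 + 12 = 411 px.

411 px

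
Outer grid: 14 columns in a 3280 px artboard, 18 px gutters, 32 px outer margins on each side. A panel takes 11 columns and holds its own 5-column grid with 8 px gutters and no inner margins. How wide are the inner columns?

498.2 px

Outer content = 3280 − 2·32 = 3216 px.
14 columns + 13 gutters: 14c + 13·18 = 3216.
14c = 3216 − 234 = 2982, so c = 213 px.
Span of 11: 11·213 + 10·18 = 2343 + 180 = 2523 px.
Subtracting 4 gutters of 8 leaves 2491 for 5 columns, so d = 498.2 px.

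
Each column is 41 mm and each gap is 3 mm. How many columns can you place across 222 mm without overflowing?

5 columns: 5·41 + 4·3 = 217 mm ≤ 222.
6 columns: 261 mm > 222. So 5.

5 columns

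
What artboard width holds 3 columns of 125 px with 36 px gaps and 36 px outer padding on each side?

Artboard = 2·36 + 3·125 + 2·36 = 72 + 375 + 72 = 519 px.

519 px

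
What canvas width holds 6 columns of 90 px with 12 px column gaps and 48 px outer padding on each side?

696 px

Adding margins, columns and gutters: 96 + 540 + 60 = 696 px.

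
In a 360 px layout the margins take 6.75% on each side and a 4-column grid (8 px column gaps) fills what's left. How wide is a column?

360 × (1 − 2·6.75%) = 360 × 86.5% = 311.4 px for the columns.
4c + 3·8 = 311.4 → 4c = 287.4 → c = 71.85 px.

71.85 px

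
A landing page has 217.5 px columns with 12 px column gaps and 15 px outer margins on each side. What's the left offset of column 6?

1162.5 px

Before column 6: the margin + 5 columns + 5 column gaps.
Offset = 15 + 5·(217.5 + 12) = 15 + 1147.5 = 1162.5 px.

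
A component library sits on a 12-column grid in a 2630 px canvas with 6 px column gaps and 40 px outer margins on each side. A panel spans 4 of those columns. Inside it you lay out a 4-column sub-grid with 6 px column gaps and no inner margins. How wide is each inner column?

Outer content = 2630 − 2·40 = 2550 px.
Subtracting 11 column gaps of 6 leaves 2484 for 12 columns, so c = 207 px.
4 columns plus 3 column gaps: 828 + 18 = 846 px.
Subtracting 3 column gaps of 6 leaves 828 for 4 columns, so d = 207 px.

207 px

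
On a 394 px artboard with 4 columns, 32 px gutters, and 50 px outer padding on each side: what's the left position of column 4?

294.5 px

Inside the margins: 394 − 100 = 294 px.
4 columns + 3 gutters: 4c + 3·32 = 294.
4c = 294 − 96 = 198, so c = 49.5 px.
Each column+gutter stride is 81.5 px; 3 of them past the 50 px margin is 50 + 244.5 = 294.5 px.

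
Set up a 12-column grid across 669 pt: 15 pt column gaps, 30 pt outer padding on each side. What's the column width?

37 pt

Subtract both margins: 669 − 2·30 = 609 pt.
12 columns + 11 column gaps: 12c + 11·15 = 609.
12c = 609 − 165 = 444, so c = 37 pt.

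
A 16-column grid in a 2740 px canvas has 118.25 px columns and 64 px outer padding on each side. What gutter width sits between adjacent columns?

48 px

Subtract both margins: 2740 − 2·64 = 2612 px.
16 columns take 16·118.25 = 1892 px; remaining 720 splits into 15 gutters.
g = 720 / 15 = 48 px.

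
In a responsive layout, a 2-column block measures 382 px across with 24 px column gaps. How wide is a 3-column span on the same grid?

585 px

2c + 1·24 = 382 → 2c = 358 → c = 179 px.
3-column span = 3·179 + 2·24 = 585 px.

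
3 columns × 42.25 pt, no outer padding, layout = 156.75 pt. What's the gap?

3 columns take 3·42.25 = 126.75 pt; remaining 30 splits into 2 gaps.
g = 30 / 2 = 15 pt.

15 pt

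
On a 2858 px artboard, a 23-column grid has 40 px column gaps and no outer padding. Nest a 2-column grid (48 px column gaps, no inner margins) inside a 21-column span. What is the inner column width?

Subtracting 22 column gaps of 40 leaves 1978 for 23 columns, so c = 86 px.
21 columns plus 20 column gaps: 1806 + 800 = 2606 px.
Subtracting 1 column gap of 48 leaves 2558 for 2 columns, so d = 1279 px.

1279 px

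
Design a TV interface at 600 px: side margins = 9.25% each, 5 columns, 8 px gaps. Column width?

600 × (1 − 2·9.25%) = 600 × 81.5% = 489 px for the columns.
489 − 4·8 = 457; ÷5 gives c = 91.4 px.

91.4 px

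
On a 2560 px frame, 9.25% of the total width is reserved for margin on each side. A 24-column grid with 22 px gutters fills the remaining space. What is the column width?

65.85 px

2560 × (1 − 2·9.25%) = 2560 × 81.5% = 2086.4 px for the columns.
24c + 23·22 = 2086.4 → 24c = 1580.4 → c = 65.85 px.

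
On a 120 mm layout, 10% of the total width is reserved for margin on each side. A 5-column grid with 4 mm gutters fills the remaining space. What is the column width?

16 mm

120 × (1 − 2·10%) = 120 × 80% = 96 mm for the columns.
5 columns + 4 gutters: 5c + 4·4 = 96.
5c = 96 − 16 = 80, so c = 16 mm.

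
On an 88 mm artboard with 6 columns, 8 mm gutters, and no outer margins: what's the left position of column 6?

6 columns + 5 gutters: 6c + 5·8 = 88.
6c = 88 − 40 = 48, so c = 8 mm.
Before column 6: 5 columns + 5 gutters.
Offset = 5·(8 + 8) = 5·16 = 80 mm.

80 mm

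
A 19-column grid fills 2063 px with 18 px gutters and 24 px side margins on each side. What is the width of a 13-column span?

Subtract both margins: 2063 − 2·24 = 2015 px.
2015 − 18·18 = 1691; ÷19 gives c = 89 px.
Span of 13: 13·89 + 12·18 = 1157 + 216 = 1373 px.

1373 px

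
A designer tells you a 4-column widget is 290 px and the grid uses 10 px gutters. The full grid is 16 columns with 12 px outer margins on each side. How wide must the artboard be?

290 − 3·10 = 260; ÷4 gives c = 65 px.
Artboard = 2·12 + 16·65 + 15·10 = 24 + 1040 + 150 = 1214 px.

1214 px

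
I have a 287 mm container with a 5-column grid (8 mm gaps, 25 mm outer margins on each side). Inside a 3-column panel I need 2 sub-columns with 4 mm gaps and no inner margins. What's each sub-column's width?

67.5 mm

Take off 50 mm of margins, leaving 237 mm.
237 − 4·8 = 205; ÷5 gives c = 41 mm.
Span of 3: 3·41 + 2·8 = 123 + 16 = 139 mm.
2d + 1·4 = 139 → 2d = 135 → d = 67.5 mm.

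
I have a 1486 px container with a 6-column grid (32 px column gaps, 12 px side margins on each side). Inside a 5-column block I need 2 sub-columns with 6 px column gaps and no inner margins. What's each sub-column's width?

603.5 px

Outer content = 1486 − 2·12 = 1462 px.
1462 − 5·32 = 1302; ÷6 gives c = 217 px.
Span of 5: 5·217 + 4·32 = 1085 + 128 = 1213 px.
Subtracting 1 column gap of 6 leaves 1207 for 2 columns, so d = 603.5 px.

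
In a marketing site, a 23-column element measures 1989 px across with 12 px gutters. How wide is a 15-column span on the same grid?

1293 px

1989 − 22·12 = 1725; ÷23 gives c = 75 px.
Span of 15: 15·75 + 14·12 = 1125 + 168 = 1293 px.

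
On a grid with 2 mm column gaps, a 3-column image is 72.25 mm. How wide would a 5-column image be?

3 columns + 2 column gaps: 3c + 2·2 = 72.25.
3c = 72.25 − 4 = 68.25, so c = 22.75 mm.
Span of 5: 5·22.75 + 4·2 = 113.75 + 8 = 121.75 mm.

121.75 mm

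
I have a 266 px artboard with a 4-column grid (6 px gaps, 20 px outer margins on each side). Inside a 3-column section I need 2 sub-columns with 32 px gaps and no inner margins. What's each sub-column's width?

Take off 40 px of margins, leaving 226 px.
226 − 3·6 = 208; ÷4 gives c = 52 px.
Span of 3: 3·52 + 2·6 = 156 + 12 = 168 px.
Subtracting 1 gap of 32 leaves 136 for 2 columns, so d = 68 px.

68 px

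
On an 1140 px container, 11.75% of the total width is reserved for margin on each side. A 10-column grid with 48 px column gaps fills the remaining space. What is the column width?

44.01 px

Margins: 11.75% × 1140 = 133.95 px each, so content = 1140 − 267.9 = 872.1 px.
10 columns + 9 column gaps: 10c + 9·48 = 872.1.
10c = 872.1 − 432 = 440.1, so c = 44.01 px.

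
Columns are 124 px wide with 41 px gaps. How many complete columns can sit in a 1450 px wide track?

9 columns: 9·124 + 8·41 = 1444 px ≤ 1450.
10 columns: 1609 px > 1450. So 9.

9 columns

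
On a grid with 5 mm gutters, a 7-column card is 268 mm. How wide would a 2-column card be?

73 mm

7c + 6·5 = 268 → 7c = 238 → c = 34 mm.
2 columns plus 1 gutter: 68 + 5 = 73 mm.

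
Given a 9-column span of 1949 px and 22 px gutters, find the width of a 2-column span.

416 px

1949 − 8·22 = 1773; ÷9 gives c = 197 px.
2-column span = 2·197 + 1·22 = 416 px.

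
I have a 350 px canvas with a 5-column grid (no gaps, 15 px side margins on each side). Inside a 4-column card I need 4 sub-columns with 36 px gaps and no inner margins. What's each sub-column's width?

Take off 30 px of margins, leaving 320 px.
5c = 320 → c = 64 px.
With no gaps, 4 columns span 4·64 = 256 px.
Subtracting 3 gaps of 36 leaves 148 for 4 columns, so d = 37 px.

37 px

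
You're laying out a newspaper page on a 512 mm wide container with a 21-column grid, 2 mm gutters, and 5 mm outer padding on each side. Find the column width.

Content width = 512 − 2·5 = 502 mm.
Subtracting 20 gutters of 2 leaves 462 for 21 columns, so c = 22 mm.

22 mm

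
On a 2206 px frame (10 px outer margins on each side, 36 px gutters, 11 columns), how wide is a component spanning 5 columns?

Take off 20 px of margins, leaving 2186 px.
11c + 10·36 = 2186 → 11c = 1826 → c = 166 px.
5 columns plus 4 gutters: 830 + 144 = 974 px.

974 px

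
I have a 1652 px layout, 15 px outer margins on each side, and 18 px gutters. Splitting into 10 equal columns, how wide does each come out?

146 px

Subtract both margins: 1652 − 2·15 = 1622 px.
10 columns + 9 gutters: 10c + 9·18 = 1622.
10c = 1622 − 162 = 1460, so c = 146 px.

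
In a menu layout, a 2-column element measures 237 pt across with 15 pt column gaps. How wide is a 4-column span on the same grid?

489 pt

237 − 1·15 = 222; ÷2 gives c = 111 pt.
4-column span = 4·111 + 3·15 = 489 pt.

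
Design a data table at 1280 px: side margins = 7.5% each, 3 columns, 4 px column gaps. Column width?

360 px

1280 × (1 − 2·7.5%) = 1280 × 85% = 1088 px for the columns.
3 columns + 2 column gaps: 3c + 2·4 = 1088.
3c = 1088 − 8 = 1080, so c = 360 px.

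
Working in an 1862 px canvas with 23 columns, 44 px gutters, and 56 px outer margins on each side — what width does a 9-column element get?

Take off 112 px of margins, leaving 1750 px.
1750 − 22·44 = 782; ÷23 gives c = 34 px.
9 columns plus 8 gutters: 306 + 352 = 658 px.

658 px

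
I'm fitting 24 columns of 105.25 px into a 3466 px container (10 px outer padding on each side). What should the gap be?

40 px

Inside the margins: 3466 − 20 = 3446 px.
Columns use 2526 px, leaving 920 px across 23 gaps = 40 px each.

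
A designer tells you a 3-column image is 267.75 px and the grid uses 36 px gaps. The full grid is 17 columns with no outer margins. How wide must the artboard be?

Subtracting 2 gaps of 36 leaves 195.75 for 3 columns, so c = 65.25 px.
Artboard = 17·65.25 + 16·36 = 1109.25 + 576 = 1685.25 px.

1685.25 px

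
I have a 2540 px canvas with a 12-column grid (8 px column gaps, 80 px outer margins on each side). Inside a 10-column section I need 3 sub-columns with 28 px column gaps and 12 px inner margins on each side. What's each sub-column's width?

634 px

Subtract both margins: 2540 − 2·80 = 2380 px.
Subtracting 11 column gaps of 8 leaves 2292 for 12 columns, so c = 191 px.
10-column span = 10·191 + 9·8 = 1982 px.
Inner content = 1982 − 2·12 = 1958 px.
1958 − 2·28 = 1902; ÷3 gives d = 634 px.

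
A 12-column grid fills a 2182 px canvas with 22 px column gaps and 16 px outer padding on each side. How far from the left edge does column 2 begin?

197 px

Content = 2182 − 2·16 = 2150 px.
12c + 11·22 = 2150 → 12c = 1908 → c = 159 px.
Column 2 starts at margin + 1·(column + gutter) = 16 + 1·181 = 197 px.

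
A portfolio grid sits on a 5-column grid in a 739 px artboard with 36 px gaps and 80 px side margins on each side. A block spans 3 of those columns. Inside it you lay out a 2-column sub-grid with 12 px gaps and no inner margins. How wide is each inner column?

160.5 px

Outer content = 739 − 2·80 = 579 px.
5 columns + 4 gaps: 5c + 4·36 = 579.
5c = 579 − 144 = 435, so c = 87 px.
3 columns plus 2 gaps: 261 + 72 = 333 px.
2 columns + 1 gap: 2d + 1·12 = 333.
2d = 333 − 12 = 321, so d = 160.5 px.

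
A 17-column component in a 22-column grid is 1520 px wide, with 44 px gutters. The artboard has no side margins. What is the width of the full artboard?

1980 px

17 columns + 16 gutters: 17c + 16·44 = 1520.
17c = 1520 − 704 = 816, so c = 48 px.
Total width: 22·48 + 21·44 = 1980 px.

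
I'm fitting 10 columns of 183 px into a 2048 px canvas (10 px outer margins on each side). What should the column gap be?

Take off 20 px of margins, leaving 2028 px.
10 columns take 10·183 = 1830 px; remaining 198 splits into 9 column gaps.
g = 198 / 9 = 22 px.

22 px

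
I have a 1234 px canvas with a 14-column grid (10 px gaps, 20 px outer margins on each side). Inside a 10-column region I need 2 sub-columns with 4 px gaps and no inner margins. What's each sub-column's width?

423 px

Take off 40 px of margins, leaving 1194 px.
1194 − 13·10 = 1064; ÷14 gives c = 76 px.
10-column span = 10·76 + 9·10 = 850 px.
2d + 1·4 = 850 → 2d = 846 → d = 423 px.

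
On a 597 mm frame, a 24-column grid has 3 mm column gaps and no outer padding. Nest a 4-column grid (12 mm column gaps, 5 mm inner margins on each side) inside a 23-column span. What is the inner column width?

131.5 mm

Subtracting 23 column gaps of 3 leaves 528 for 24 columns, so c = 22 mm.
Span of 23: 23·22 + 22·3 = 506 + 66 = 572 mm.
Inner content = 572 − 2·5 = 562 mm.
562 − 3·12 = 526; ÷4 gives d = 131.5 mm.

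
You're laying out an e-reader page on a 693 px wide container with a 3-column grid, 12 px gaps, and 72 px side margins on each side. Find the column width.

175 px

Content width = 693 − 2·72 = 549 px.
Subtracting 2 gaps of 12 leaves 525 for 3 columns, so c = 175 px.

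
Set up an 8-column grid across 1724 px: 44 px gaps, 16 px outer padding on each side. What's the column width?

Content width = 1724 − 2·16 = 1692 px.
8 columns + 7 gaps: 8c + 7·44 = 1692.
8c = 1692 − 308 = 1384, so c = 173 px.

173 px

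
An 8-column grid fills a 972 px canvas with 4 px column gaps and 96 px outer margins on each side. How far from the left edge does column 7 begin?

Take off 192 px of margins, leaving 780 px.
8 columns + 7 column gaps: 8c + 7·4 = 780.
8c = 780 − 28 = 752, so c = 94 px.
Before column 7: the margin + 6 columns + 6 column gaps.
Offset = 96 + 6·(94 + 4) = 96 + 588 = 684 px.

684 px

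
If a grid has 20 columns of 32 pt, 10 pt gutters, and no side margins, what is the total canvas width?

830 pt

Summing: 640 + 190 = 830 pt.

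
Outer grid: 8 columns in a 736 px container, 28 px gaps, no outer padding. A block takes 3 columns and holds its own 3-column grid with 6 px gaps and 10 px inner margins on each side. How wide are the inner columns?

75.5 px

8 columns + 7 gaps: 8c + 7·28 = 736.
8c = 736 − 196 = 540, so c = 67.5 px.
3 columns plus 2 gaps: 202.5 + 56 = 258.5 px.
Inner content = 258.5 − 2·10 = 238.5 px.
238.5 − 2·6 = 226.5; ÷3 gives d = 75.5 px.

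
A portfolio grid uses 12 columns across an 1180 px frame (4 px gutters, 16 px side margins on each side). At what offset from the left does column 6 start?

496 px

Subtract both margins: 1180 − 2·16 = 1148 px.
12c + 11·4 = 1148 → 12c = 1104 → c = 92 px.
Before column 6: the margin + 5 columns + 5 gutters.
Offset = 16 + 5·(92 + 4) = 16 + 480 = 496 px.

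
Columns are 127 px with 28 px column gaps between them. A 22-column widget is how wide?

22-column span = 22·127 + 21·28 = 3382 px.

3382 px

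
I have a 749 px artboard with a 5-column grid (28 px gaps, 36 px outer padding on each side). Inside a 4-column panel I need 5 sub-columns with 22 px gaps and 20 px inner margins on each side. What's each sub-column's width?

81.6 px

Inside the margins: 749 − 72 = 677 px.
677 − 4·28 = 565; ÷5 gives c = 113 px.
Span of 4: 4·113 + 3·28 = 452 + 84 = 536 px.
Inner content = 536 − 2·20 = 496 px.
5d + 4·22 = 496 → 5d = 408 → d = 81.6 px.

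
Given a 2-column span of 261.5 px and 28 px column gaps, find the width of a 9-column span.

2c + 1·28 = 261.5 → 2c = 233.5 → c = 116.75 px.
9 columns plus 8 column gaps: 1050.75 + 224 = 1274.75 px.

1274.75 px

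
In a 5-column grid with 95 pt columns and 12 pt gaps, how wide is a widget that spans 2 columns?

2-column span = 2·95 + 1·12 = 202 pt.

202 pt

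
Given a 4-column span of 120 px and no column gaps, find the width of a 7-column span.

210 px

120 / 4 = 30 px per column.
With no column gaps, 7 columns span 7·30 = 210 px.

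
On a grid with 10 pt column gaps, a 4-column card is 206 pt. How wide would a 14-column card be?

746 pt

206 − 3·10 = 176; ÷4 gives c = 44 pt.
Span of 14: 14·44 + 13·10 = 616 + 130 = 746 pt.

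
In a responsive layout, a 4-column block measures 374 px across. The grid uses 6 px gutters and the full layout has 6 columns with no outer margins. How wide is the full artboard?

4c + 3·6 = 374 → 4c = 356 → c = 89 px.
Artboard = 6·89 + 5·6 = 534 + 30 = 564 px.

564 px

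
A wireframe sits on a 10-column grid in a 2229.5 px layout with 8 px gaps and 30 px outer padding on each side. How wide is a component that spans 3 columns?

Subtract both margins: 2229.5 − 2·30 = 2169.5 px.
2169.5 − 9·8 = 2097.5; ÷10 gives c = 209.75 px.
Span of 3: 3·209.75 + 2·8 = 629.25 + 16 = 645.25 px.

645.25 px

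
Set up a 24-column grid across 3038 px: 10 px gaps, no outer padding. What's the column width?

24c + 23·10 = 3038 → 24c = 2808 → c = 117 px.

117 px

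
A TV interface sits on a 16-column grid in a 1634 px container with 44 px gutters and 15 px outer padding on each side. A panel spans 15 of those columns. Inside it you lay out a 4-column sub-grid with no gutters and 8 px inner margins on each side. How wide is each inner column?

Take off 30 px of margins, leaving 1604 px.
16c + 15·44 = 1604 → 16c = 944 → c = 59 px.
Span of 15: 15·59 + 14·44 = 885 + 616 = 1501 px.
Inner content = 1501 − 2·8 = 1485 px.
4d = 1485 → d = 371.25 px.

371.25 px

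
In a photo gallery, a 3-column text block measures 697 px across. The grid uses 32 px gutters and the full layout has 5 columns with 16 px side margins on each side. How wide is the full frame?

3 columns + 2 gutters: 3c + 2·32 = 697.
3c = 697 − 64 = 633, so c = 211 px.
Frame = 2·16 + 5·211 + 4·32 = 32 + 1055 + 128 = 1215 px.

1215 px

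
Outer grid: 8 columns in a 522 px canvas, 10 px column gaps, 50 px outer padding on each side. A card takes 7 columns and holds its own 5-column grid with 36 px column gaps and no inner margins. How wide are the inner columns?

44.8 px

Subtract both margins: 522 − 2·50 = 422 px.
8 columns + 7 column gaps: 8c + 7·10 = 422.
8c = 422 − 70 = 352, so c = 44 px.
7 columns plus 6 column gaps: 308 + 60 = 368 px.
5 columns + 4 column gaps: 5d + 4·36 = 368.
5d = 368 − 144 = 224, so d = 44.8 px.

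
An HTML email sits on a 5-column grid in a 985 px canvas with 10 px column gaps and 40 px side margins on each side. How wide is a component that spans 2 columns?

356 px

Content width = 985 − 2·40 = 905 px.
Subtracting 4 column gaps of 10 leaves 865 for 5 columns, so c = 173 px.
2-column span = 2·173 + 1·10 = 356 px.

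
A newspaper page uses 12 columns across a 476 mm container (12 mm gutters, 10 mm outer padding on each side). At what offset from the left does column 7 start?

244 mm

Take off 20 mm of margins, leaving 456 mm.
456 − 11·12 = 324; ÷12 gives c = 27 mm.
Column 7 starts at margin + 6·(column + gutter) = 10 + 6·39 = 244 mm.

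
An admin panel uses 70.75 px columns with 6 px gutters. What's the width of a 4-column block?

4-column span = 4·70.75 + 3·6 = 301 px.

301 px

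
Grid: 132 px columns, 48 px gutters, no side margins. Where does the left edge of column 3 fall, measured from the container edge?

360 px

Before column 3: 2 columns + 2 gutters.
Offset = 2·(132 + 48) = 2·180 = 360 px.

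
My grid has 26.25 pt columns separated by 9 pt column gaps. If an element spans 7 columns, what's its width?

7 columns plus 6 column gaps: 183.75 + 54 = 237.75 pt.

237.75 pt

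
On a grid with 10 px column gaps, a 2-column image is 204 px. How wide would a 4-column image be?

418 px

2 columns + 1 column gap: 2c + 1·10 = 204.
2c = 204 − 10 = 194, so c = 97 px.
4 columns plus 3 column gaps: 388 + 30 = 418 px.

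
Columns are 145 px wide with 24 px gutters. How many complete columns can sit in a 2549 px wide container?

15 columns: 15·145 + 14·24 = 2511 px ≤ 2549.
16 columns: 2680 px > 2549. So 15.

15 columns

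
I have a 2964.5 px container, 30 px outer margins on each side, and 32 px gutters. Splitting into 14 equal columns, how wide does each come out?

Take off 60 px of margins, leaving 2904.5 px.
Subtracting 13 gutters of 32 leaves 2488.5 for 14 columns, so c = 177.75 px.

177.75 px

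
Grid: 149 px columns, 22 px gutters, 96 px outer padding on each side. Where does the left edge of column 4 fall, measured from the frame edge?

609 px

Before column 4: the margin + 3 columns + 3 gutters.
Offset = 96 + 3·(149 + 22) = 96 + 513 = 609 px.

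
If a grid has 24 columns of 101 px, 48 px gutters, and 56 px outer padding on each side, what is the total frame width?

Adding margins, columns and gutters: 112 + 2424 + 1104 = 3640 px.

3640 px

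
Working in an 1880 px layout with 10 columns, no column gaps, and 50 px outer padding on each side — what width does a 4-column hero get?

Inside the margins: 1880 − 100 = 1780 px.
1780 / 10 = 178 px per column.
With no column gaps, 4 columns span 4·178 = 712 px.

712 px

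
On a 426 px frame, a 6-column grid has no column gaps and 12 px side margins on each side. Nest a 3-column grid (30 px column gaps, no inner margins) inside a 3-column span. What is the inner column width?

Subtract both margins: 426 − 2·12 = 402 px.
With no column gaps, each column is 402/6 = 67 px.
3-column span = 3·67 = 201 px.
3d + 2·30 = 201 → 3d = 141 → d = 47 px.

47 px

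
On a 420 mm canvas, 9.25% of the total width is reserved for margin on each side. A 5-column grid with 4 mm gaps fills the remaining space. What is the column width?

65.26 mm

Margins: 9.25% × 420 = 38.85 mm each, so content = 420 − 77.7 = 342.3 mm.
5 columns + 4 gaps: 5c + 4·4 = 342.3.
5c = 342.3 − 16 = 326.3, so c = 65.26 mm.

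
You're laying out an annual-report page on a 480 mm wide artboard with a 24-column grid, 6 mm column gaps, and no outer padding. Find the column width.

24 columns + 23 column gaps: 24c + 23·6 = 480.
24c = 480 − 138 = 342, so c = 14.25 mm.

14.25 mm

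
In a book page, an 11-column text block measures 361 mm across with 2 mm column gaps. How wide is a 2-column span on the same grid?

11 columns + 10 column gaps: 11c + 10·2 = 361.
11c = 361 − 20 = 341, so c = 31 mm.
Span of 2: 2·31 + 1·2 = 62 + 2 = 64 mm.

64 mm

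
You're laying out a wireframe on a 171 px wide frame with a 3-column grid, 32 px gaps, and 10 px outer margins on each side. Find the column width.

29 px

Content width = 171 − 2·10 = 151 px.
151 − 2·32 = 87; ÷3 gives c = 29 px.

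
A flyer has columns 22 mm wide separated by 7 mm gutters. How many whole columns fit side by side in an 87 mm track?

k columns need k·22 + (k−1)·7 = k·29 − 7.
k·29 − 7 ≤ 87 → k ≤ 94 / 29 ≈ 3.24, so k = 3.

3 columns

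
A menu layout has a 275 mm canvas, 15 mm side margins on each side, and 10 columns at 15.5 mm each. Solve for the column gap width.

Take off 30 mm of margins, leaving 245 mm.
10 columns take 10·15.5 = 155 mm; remaining 90 splits into 9 column gaps.
g = 90 / 9 = 10 mm.

10 mm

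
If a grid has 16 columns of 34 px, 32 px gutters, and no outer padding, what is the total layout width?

Total width: 16·34 + 15·32 = 1024 px.

1024 px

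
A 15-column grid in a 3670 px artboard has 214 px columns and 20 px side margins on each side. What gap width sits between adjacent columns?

30 px

Inside the margins: 3670 − 40 = 3630 px.
15 columns take 15·214 = 3210 px; remaining 420 splits into 14 gaps.
g = 420 / 14 = 30 px.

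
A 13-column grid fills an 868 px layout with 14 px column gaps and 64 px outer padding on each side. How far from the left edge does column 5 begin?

296 px

Take off 128 px of margins, leaving 740 px.
13 columns + 12 column gaps: 13c + 12·14 = 740.
13c = 740 − 168 = 572, so c = 44 px.
Column 5 starts at margin + 4·(column + gutter) = 64 + 4·58 = 296 px.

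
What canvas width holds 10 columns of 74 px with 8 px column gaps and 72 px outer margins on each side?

956 px

Adding margins, columns and gutters: 144 + 740 + 72 = 956 px.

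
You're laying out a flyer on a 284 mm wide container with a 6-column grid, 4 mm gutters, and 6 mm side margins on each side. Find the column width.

Take off 12 mm of margins, leaving 272 mm.
Subtracting 5 gutters of 4 leaves 252 for 6 columns, so c = 42 mm.

42 mm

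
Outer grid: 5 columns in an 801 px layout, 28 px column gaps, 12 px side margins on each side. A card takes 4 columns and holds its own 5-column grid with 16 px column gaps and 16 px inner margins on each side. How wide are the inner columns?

104 px

Take off 24 px of margins, leaving 777 px.
5 columns + 4 column gaps: 5c + 4·28 = 777.
5c = 777 − 112 = 665, so c = 133 px.
4-column span = 4·133 + 3·28 = 616 px.
Inner content = 616 − 2·16 = 584 px.
5 columns + 4 column gaps: 5d + 4·16 = 584.
5d = 584 − 64 = 520, so d = 104 px.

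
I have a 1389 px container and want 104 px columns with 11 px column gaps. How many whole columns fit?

12 columns

12 columns: 12·104 + 11·11 = 1369 px ≤ 1389.
13 columns: 1484 px > 1389. So 12.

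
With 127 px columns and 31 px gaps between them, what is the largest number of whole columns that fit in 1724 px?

k columns need k·127 + (k−1)·31 = k·158 − 31.
k·158 − 31 ≤ 1724 → k ≤ 1755 / 158 ≈ 11.11, so k = 11.

11 columns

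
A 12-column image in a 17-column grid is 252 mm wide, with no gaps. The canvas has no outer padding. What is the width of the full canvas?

12c = 252 → c = 21 mm.
Total width: 17·21 = 357 mm.

357 mm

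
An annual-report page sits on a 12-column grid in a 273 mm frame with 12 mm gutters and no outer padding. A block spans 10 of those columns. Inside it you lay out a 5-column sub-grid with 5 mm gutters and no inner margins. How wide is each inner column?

273 − 11·12 = 141; ÷12 gives c = 11.75 mm.
Span of 10: 10·11.75 + 9·12 = 117.5 + 108 = 225.5 mm.
5 columns + 4 gutters: 5d + 4·5 = 225.5.
5d = 225.5 − 20 = 205.5, so d = 41.1 mm.

41.1 mm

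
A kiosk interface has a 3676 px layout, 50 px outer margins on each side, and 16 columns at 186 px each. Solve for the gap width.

Content width = 3676 − 2·50 = 3576 px.
Columns use 2976 px, leaving 600 px across 15 gaps = 40 px each.

40 px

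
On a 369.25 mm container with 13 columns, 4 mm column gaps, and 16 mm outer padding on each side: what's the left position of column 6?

147.25 mm

Take off 32 mm of margins, leaving 337.25 mm.
13c + 12·4 = 337.25 → 13c = 289.25 → c = 22.25 mm.
Before column 6: the margin + 5 columns + 5 column gaps.
Offset = 16 + 5·(22.25 + 4) = 16 + 131.25 = 147.25 mm.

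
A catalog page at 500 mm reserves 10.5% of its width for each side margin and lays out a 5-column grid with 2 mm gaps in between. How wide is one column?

77.4 mm

Each margin = 10.5% of 500 = 52.5 mm; content = 500 − 2·52.5 = 395 mm.
395 − 4·2 = 387; ÷5 gives c = 77.4 mm.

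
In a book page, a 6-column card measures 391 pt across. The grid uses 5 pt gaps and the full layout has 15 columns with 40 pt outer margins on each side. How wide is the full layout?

1065 pt

6 columns + 5 gaps: 6c + 5·5 = 391.
6c = 391 − 25 = 366, so c = 61 pt.
Total width: 2·40 + 15·61 + 14·5 = 1065 pt.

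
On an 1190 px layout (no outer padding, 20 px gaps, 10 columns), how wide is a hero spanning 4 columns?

464 px

10 columns + 9 gaps: 10c + 9·20 = 1190.
10c = 1190 − 180 = 1010, so c = 101 px.
Span of 4: 4·101 + 3·20 = 404 + 60 = 464 px.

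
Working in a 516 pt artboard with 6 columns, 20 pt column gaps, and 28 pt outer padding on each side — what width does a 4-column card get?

Take off 56 pt of margins, leaving 460 pt.
460 − 5·20 = 360; ÷6 gives c = 60 pt.
Span of 4: 4·60 + 3·20 = 240 + 60 = 300 pt.

300 pt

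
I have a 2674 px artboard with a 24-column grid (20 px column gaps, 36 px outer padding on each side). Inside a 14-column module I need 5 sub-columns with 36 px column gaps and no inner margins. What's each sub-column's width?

273.1 px

Inside the margins: 2674 − 72 = 2602 px.
Subtracting 23 column gaps of 20 leaves 2142 for 24 columns, so c = 89.25 px.
14-column span = 14·89.25 + 13·20 = 1509.5 px.
5 columns + 4 column gaps: 5d + 4·36 = 1509.5.
5d = 1509.5 − 144 = 1365.5, so d = 273.1 px.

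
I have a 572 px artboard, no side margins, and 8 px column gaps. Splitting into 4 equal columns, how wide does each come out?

137 px

4c + 3·8 = 572 → 4c = 548 → c = 137 px.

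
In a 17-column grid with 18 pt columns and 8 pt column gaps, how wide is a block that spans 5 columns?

122 pt

Span of 5: 5·18 + 4·8 = 90 + 32 = 122 pt.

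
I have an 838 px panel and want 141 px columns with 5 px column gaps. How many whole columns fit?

Each extra column adds 141 + 5 = 146 px.
(838 + 5) / 146 = 5.77, so 5 columns fit.

5 columns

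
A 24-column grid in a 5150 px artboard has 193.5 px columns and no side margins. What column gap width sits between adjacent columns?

22 px

24 columns take 24·193.5 = 4644 px; remaining 506 splits into 23 column gaps.
g = 506 / 23 = 22 px.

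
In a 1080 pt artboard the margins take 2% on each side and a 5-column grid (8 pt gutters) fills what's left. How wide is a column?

Each margin = 2% of 1080 = 21.6 pt; content = 1080 − 2·21.6 = 1036.8 pt.
5 columns + 4 gutters: 5c + 4·8 = 1036.8.
5c = 1036.8 − 32 = 1004.8, so c = 200.96 pt.

200.96 pt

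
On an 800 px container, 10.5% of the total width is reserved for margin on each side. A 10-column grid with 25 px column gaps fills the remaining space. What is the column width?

40.7 px

Each margin = 10.5% of 800 = 84 px; content = 800 − 2·84 = 632 px.
632 − 9·25 = 407; ÷10 gives c = 40.7 px.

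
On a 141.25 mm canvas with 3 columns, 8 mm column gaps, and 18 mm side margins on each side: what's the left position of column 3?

93.5 mm

Take off 36 mm of margins, leaving 105.25 mm.
105.25 − 2·8 = 89.25; ÷3 gives c = 29.75 mm.
Before column 3: the margin + 2 columns + 2 column gaps.
Offset = 18 + 2·(29.75 + 8) = 18 + 75.5 = 93.5 mm.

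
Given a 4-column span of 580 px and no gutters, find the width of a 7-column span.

With no gutters, each column is 580/4 = 145 px.
7-column span = 7·145 = 1015 px.

1015 px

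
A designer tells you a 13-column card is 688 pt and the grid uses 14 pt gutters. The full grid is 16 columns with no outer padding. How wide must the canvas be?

850 pt

13 columns + 12 gutters: 13c + 12·14 = 688.
13c = 688 − 168 = 520, so c = 40 pt.
Total width: 16·40 + 15·14 = 850 pt.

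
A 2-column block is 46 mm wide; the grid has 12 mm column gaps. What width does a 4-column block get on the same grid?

46 − 1·12 = 34; ÷2 gives c = 17 mm.
Span of 4: 4·17 + 3·12 = 68 + 36 = 104 mm.

104 mm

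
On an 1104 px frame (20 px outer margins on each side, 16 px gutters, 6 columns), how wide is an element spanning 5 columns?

Subtract both margins: 1104 − 2·20 = 1064 px.
Subtracting 5 gutters of 16 leaves 984 for 6 columns, so c = 164 px.
Span of 5: 5·164 + 4·16 = 820 + 64 = 884 px.

884 px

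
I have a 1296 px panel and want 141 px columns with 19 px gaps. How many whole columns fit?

8 columns

Each extra column adds 141 + 19 = 160 px.
(1296 + 19) / 160 = 8.22, so 8 columns fit.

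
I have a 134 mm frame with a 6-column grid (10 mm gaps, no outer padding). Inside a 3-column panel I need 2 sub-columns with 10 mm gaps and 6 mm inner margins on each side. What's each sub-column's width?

134 − 5·10 = 84; ÷6 gives c = 14 mm.
3-column span = 3·14 + 2·10 = 62 mm.
Inner content = 62 − 2·6 = 50 mm.
50 − 1·10 = 40; ÷2 gives d = 20 mm.

20 mm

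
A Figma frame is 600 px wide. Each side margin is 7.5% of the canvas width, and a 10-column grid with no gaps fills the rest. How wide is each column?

51 px

600 × (1 − 2·7.5%) = 600 × 85% = 510 px for the columns.
10c = 510 → c = 51 px.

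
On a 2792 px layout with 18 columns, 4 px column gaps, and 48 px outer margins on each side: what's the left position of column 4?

498 px

Subtract both margins: 2792 − 2·48 = 2696 px.
2696 − 17·4 = 2628; ÷18 gives c = 146 px.
Column 4 starts at margin + 3·(column + gutter) = 48 + 3·150 = 498 px.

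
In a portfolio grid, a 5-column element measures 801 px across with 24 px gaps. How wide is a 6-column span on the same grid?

801 − 4·24 = 705; ÷5 gives c = 141 px.
6-column span = 6·141 + 5·24 = 966 px.

966 px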